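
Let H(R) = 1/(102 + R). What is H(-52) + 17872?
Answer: 893601/50 ≈ 17872.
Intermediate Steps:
H(-52) + 17872 = 1/(102 - 52) + 17872 = 1/50 + 17872 = 893601/50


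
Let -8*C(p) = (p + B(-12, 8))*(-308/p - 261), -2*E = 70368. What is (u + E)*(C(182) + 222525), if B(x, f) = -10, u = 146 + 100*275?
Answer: -22359573655/13 ≈ -1.7200e+9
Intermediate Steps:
E = -35184 (E = -1/2*70368 = -35184)
u = 27646 (u = 146 + 27500 = 27646)
C(p) = -(-261 - 308/p)*(-10 + p)/8 (C(p) = -(p - 10)*(-308/p - 261)/8 = -(-10 + p)*(-261 - 308/p)/8 = -(-261 - 308/p)*(-10 + p)/8)
(u + E)*(C(182) + 222525) = (27646 - 35184)*((1/8)*(-3080 + 182*(-2302 + 261*182))/182 + 222525) = -7538*((1/8)*(1/182)*(-3080 + 182*(-2302 + 47502)) + 222525) = -7538*((1/8)*(1/182)*(-3080 + 182*45200) + 222525) = -7538*((1/8)*(1/182)*(-3080 + 8226400) + 222525) = -7538*((1/8)*(1/182)*8223320 + 222525) = -7538*(146845/26 + 222525) = -7538*5932495/26 = -22359573655/13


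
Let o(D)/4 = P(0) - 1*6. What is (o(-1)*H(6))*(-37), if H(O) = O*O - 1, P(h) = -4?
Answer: 51800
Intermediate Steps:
o(D) = -40 (o(D) = 4*(-4 - 1*6) = 4*(-4 - 6) = 4*(-10) = -40)
H(O) = -1 + O**2 (H(O) = O**2 - 1 = -1 + O**2)
(o(-1)*H(6))*(-37) = -40*(-1 + 6**2)*(-37) = -40*(-1 + 36)*(-37) = -40*35*(-37) = -1400*(-37) = 51800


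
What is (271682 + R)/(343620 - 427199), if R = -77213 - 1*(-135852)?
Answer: -330321/83579 ≈ -3.9522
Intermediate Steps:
R = 58639 (R = -77213 + 135852 = 58639)
(271682 + R)/(343620 - 427199) = (271682 + 58639)/(343620 - 427199) = 330321/(-83579) = 330321*(-1/83579) = -330321/83579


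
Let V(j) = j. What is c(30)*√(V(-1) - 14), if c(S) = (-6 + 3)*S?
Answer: -90*I*√15 ≈ -348.57*I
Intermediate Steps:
c(S) = -3*S
c(30)*√(V(-1) - 14) = (-3*30)*√(-1 - 14) = -90*I*√15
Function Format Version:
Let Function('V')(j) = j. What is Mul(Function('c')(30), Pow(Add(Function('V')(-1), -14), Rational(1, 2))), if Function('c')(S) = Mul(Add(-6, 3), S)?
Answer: Mul(-90, I, Pow(15, Rational(1, 2))) ≈ Mul(-348.57, I)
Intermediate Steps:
Function('c')(S) = Mul(-3, S)
Mul(Function('c')(30), Pow(Add(Function('V')(-1), -14), Rational(1, 2))) = Mul(Mul(-3, 30), Pow(Add(-1, -14), Rational(1, 2))) = Mul(-90, Pow(-15, Rational(1, 2))) = Mul(-90, Mul(I, Pow(15, Rational(1, 2)))) = Mul(-90, I, Pow(15, Rational(1, 2)))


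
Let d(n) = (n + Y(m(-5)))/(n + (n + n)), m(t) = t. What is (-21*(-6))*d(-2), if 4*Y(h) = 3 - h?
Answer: 0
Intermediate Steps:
Y(h) = 3/4 - h/4 (Y(h) = (3 - h)/4 = 3/4 - h/4)
d(n) = (2 + n)/(3*n) (d(n) = (n + (3/4 - 1/4*(-5)))/(n + (n + n)) = (n + (3/4 + 5/4))/(n + 2*n) = (n + 2)/((3*n)) = (2 + n)*(1/(3*n)) = (2 + n)/(3*n))
(-21*(-6))*d(-2) = (-21*(-6))*((1/3)*(2 - 2)/(-2)) = 126*((1/3)*(-1/2)*0) = 126*0 = 0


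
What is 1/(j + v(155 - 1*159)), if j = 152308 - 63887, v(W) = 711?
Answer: 1/89132 ≈ 1.1219e-5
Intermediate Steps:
j = 88421
1/(j + v(155 - 1*159)) = 1/(88421 + 711) = 1/89132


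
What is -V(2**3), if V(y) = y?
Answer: -8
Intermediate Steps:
-V(2**3) = -1*2**3 = -1*8 = -8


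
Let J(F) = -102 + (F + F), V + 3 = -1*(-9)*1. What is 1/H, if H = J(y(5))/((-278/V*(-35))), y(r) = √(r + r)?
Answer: -82705/5182 - 4865*√10/15546 ≈ -16.950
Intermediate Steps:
y(r) = √2*√r (y(r) = √(2*r) = √2*√r)
V = 6 (V = -3 - 1*(-9)*1 = -3 + 9*1 = -3 + 9 = 6)
J(F) = -102 + 2*F
H = -306/4865 + 6*√10/4865 (H = (-102 + 2*(√2*√5))/((-278/6*(-35))) = (-102 + 2*√10)/((-278*⅙*(-35))) = (-102 + 2*√10)/((-139/3*(-35))) = (-102 + 2*√10)/(4865/3) = (-102 + 2*√10)*(3/4865) = -306/4865 + 6*√10/4865 ≈ -0.058998)
1/H = 1/(-306/4865 + 6*√10/4865)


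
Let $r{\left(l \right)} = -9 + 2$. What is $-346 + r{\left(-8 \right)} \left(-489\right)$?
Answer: $3077$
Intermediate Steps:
$r{\left(l \right)} = -7$
$-346 + r{\left(-8 \right)} \left(-489\right) = -346 - -3423 = -346 + 3423 = 3077$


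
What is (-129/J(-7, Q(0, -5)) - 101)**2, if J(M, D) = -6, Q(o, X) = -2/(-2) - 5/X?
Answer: 25281/4 ≈ 6320.3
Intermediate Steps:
Q(o, X) = 1 - 5/X (Q(o, X) = -2*(-1/2) - 5/X = 1 - 5/X)
(-129/J(-7, Q(0, -5)) - 101)**2 = (-129/(-6) - 101)**2 = (-129*(-1/6) - 101)**2 = (43/2 - 101)**2 = (-159/2)**2 = 25281/4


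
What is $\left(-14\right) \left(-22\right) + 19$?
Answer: $327$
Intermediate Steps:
$\left(-14\right) \left(-22\right) + 19 = 308 + 19 = 327$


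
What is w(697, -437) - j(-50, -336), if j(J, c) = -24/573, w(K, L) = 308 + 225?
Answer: 101811/191 ≈ 533.04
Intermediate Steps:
w(K, L) = 533
j(J, c) = -8/191 (j(J, c) = -24*1/573 = -8/191)
w(697, -437) - j(-50, -336) = 533 - 1*(-8/191) = 533 + 8/191 = 101811/191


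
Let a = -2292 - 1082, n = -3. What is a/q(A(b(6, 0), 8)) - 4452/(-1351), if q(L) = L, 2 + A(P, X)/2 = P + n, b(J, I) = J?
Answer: -324955/193 ≈ -1683.7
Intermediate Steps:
A(P, X) = -10 + 2*P (A(P, X) = -4 + 2*(P - 3) = -4 + 2*(-3 + P) = -4 + (-6 + 2*P) = -10 + 2*P)
a = -3374
a/q(A(b(6, 0), 8)) - 4452/(-1351) = -3374/(-10 + 2*6) - 4452/(-1351) = -3374/(-10 + 12) - 4452*(-1/1351) = -3374/2 + 636/193 = -3374*1/2 + 636/193 = -1687 + 636/193 = -324955/193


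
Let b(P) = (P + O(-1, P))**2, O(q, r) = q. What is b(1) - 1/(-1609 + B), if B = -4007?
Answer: 1/5616 ≈ 0.00017806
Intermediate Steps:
b(P) = (-1 + P)**2 (b(P) = (P - 1)**2 = (-1 + P)**2)
b(1) - 1/(-1609 + B) = (-1 + 1)**2 - 1/(-1609 - 4007) = 0**2 - 1/(-5616) = 0 - 1*(-1/5616) = 0 + 1/5616 = 1/5616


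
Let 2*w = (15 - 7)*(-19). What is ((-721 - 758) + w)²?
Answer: 2418025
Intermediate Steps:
w = -76 (w = ((15 - 7)*(-19))/2 = (8*(-19))/2 = (½)*(-152) = -76)
((-721 - 758) + w)² = ((-721 - 758) - 76)² = (-1479 - 76)² = (-1555)² = 2418025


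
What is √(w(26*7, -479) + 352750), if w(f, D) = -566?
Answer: 2*√88046 ≈ 593.45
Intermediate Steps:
√(w(26*7, -479) + 352750) = √(-566 + 352750) = √352184 = 2*√88046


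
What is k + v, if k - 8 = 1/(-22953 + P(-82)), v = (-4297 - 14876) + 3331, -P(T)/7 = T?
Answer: -354349087/22379 ≈ -15834.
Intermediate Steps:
P(T) = -7*T
v = -15842 (v = -19173 + 3331 = -15842)
k = 179031/22379 (k = 8 + 1/(-22953 - 7*(-82)) = 8 + 1/(-22953 + 574) = 8 + 1/(-22379) = 8 - 1/22379 = 179031/22379 ≈ 8.0000)
k + v = 179031/22379 - 15842 = -354349087/22379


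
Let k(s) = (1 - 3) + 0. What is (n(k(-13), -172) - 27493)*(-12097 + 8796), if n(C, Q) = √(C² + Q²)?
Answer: 90754393 - 6602*√7397 ≈ 9.0187e+7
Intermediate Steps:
k(s) = -2 (k(s) = -2 + 0 = -2)
(n(k(-13), -172) - 27493)*(-12097 + 8796) = (√((-2)² + (-172)²) - 27493)*(-12097 + 8796) = (√(4 + 29584) - 27493)*(-3301) = (√29588 - 27493)*(-3301) = (2*√7397 - 27493)*(-3301) = (-27493 + 2*√7397)*(-3301) = 90754393 - 6602*√7397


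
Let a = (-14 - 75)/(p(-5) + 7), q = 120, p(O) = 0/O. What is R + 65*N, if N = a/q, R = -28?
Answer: -5861/168 ≈ -34.887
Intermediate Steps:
p(O) = 0
a = -89/7 (a = (-14 - 75)/(0 + 7) = -89/7 ≈ -12.714)
N = -89/840 (N = -89/7/120 = -89/7*1/120 = -89/840 ≈ -0.10595)
R + 65*N = -28 + 65*(-89/840) = -28 - 1157/168 = -5861/168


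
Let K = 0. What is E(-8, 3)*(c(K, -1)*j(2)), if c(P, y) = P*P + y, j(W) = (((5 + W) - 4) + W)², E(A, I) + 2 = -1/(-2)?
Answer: 75/2 ≈ 37.500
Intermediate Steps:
E(A, I) = -3/2 (E(A, I) = -2 - 1/(-2) = -2 - 1*(-½) = -2 + ½ = -3/2)
j(W) = (1 + 2*W)² (j(W) = ((1 + W) + W)² = (1 + 2*W)²)
c(P, y) = y + P² (c(P, y) = P² + y = y + P²)
E(-8, 3)*(c(K, -1)*j(2)) = -3*(-1 + 0²)*(1 + 2*2)²/2 = -3*(-1 + 0)*(1 + 4)²/2 = -(-3)*5²/2 = -(-3)*25/2 = -3/2*(-25) = 75/2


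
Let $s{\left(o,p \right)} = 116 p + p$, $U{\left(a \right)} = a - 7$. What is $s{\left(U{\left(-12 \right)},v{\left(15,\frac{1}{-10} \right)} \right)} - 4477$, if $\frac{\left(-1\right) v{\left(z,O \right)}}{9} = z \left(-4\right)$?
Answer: $58703$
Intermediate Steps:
$U{\left(a \right)} = -7 + a$
$v{\left(z,O \right)} = 36 z$ ($v{\left(z,O \right)} = - 9 z \left(-4\right) = - 9 \left(- 4 z\right) = 36 z$)
$s{\left(o,p \right)} = 117 p$
$s{\left(U{\left(-12 \right)},v{\left(15,\frac{1}{-10} \right)} \right)} - 4477 = 117 \cdot 36 \cdot 15 - 4477 = 117 \cdot 540 - 4477 = 63180 - 4477 = 58703$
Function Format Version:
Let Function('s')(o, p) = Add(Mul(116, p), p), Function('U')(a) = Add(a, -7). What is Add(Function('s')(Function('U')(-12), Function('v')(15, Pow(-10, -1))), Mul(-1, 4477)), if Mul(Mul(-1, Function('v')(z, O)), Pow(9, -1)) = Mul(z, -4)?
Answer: 58703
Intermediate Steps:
Function('U')(a) = Add(-7, a)
Function('v')(z, O) = Mul(36, z) (Function('v')(z, O) = Mul(-9, Mul(z, -4)) = Mul(-9, Mul(-4, z)) = Mul(36, z))
Function('s')(o, p) = Mul(117, p)
Add(Function('s')(Function('U')(-12), Function('v')(15, Pow(-10, -1))), Mul(-1, 4477)) = Add(Mul(117, Mul(36, 15)), Mul(-1, 4477)) = Add(Mul(117, 540), -4477) = Add(63180, -4477) = 58703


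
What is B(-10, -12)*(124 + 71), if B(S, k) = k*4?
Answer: -9360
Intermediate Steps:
B(S, k) = 4*k
B(-10, -12)*(124 + 71) = (4*(-12))*(124 + 71) = -48*195 = -9360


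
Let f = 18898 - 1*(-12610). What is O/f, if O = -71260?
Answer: -17815/7877 ≈ -2.2616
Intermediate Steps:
f = 31508 (f = 18898 + 12610 = 31508)
O/f = -71260/31508 = -71260*1/31508 = -17815/7877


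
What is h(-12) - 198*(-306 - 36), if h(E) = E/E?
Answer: 67717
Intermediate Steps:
h(E) = 1
h(-12) - 198*(-306 - 36) = 1 - 198*(-306 - 36) = 1 - 198*(-342) = 1 - 1*(-67716) = 1 + 67716 = 67717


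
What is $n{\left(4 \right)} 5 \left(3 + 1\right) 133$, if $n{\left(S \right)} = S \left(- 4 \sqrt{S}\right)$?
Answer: $-85120$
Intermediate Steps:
$n{\left(S \right)} = - 4 S^{\frac{3}{2}}$
$n{\left(4 \right)} 5 \left(3 + 1\right) 133 = - 4 \cdot 4^{\frac{3}{2}} \cdot 5 \left(3 + 1\right) 133 = \left(-4\right) 8 \cdot 5 \cdot 4 \cdot 133 = \left(-32\right) 20 \cdot 133 = \left(-640\right) 133 = -85120$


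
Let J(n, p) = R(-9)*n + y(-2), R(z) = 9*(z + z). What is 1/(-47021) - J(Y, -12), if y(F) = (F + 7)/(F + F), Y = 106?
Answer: 3230013549/188084 ≈ 17173.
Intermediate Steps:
R(z) = 18*z (R(z) = 9*(2*z) = 18*z)
y(F) = (7 + F)/(2*F) (y(F) = (7 + F)/((2*F)) = (7 + F)*(1/(2*F)) = (7 + F)/(2*F))
J(n, p) = -5/4 - 162*n (J(n, p) = (18*(-9))*n + (½)*(7 - 2)/(-2) = -162*n + (½)*(-½)*5 = -162*n - 5/4 = -5/4 - 162*n)
1/(-47021) - J(Y, -12) = 1/(-47021) - (-5/4 - 162*106) = -1/47021 - (-5/4 - 17172) = -1/47021 - 1*(-68693/4) = -1/47021 + 68693/4 = 3230013549/188084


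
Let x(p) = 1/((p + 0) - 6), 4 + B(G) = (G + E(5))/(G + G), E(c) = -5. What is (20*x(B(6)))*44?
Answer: -10560/119 ≈ -88.740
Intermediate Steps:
B(G) = -4 + (-5 + G)/(2*G) (B(G) = -4 + (G - 5)/(G + G) = -4 + (-5 + G)/((2*G)) = -4 + (-5 + G)*(1/(2*G)) = -4 + (-5 + G)/(2*G))
x(p) = 1/(-6 + p) (x(p) = 1/(p - 6) = 1/(-6 + p))
(20*x(B(6)))*44 = (20/(-6 + (½)*(-5 - 7*6)/6))*44 = (20/(-6 + (½)*(⅙)*(-5 - 42)))*44 = (20/(-6 + (½)*(⅙)*(-47)))*44 = (20/(-6 - 47/12))*44 = (20/(-119/12))*44 = (20*(-12/119))*44 = -240/119*44 = -10560/119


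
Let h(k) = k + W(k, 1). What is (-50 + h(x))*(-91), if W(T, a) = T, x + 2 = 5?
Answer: 4004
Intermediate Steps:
x = 3 (x = -2 + 5 = 3)
h(k) = 2*k (h(k) = k + k = 2*k)
(-50 + h(x))*(-91) = (-50 + 2*3)*(-91) = (-50 + 6)*(-91) = -44*(-91) = 4004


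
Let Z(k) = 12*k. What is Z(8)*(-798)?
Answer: -76608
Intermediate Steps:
Z(8)*(-798) = (12*8)*(-798) = 96*(-798) = -76608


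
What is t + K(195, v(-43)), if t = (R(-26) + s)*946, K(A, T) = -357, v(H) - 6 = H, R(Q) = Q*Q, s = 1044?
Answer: 1626763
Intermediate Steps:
R(Q) = Q²
v(H) = 6 + H
t = 1627120 (t = ((-26)² + 1044)*946 = (676 + 1044)*946 = 1720*946 = 1627120)
t + K(195, v(-43)) = 1627120 - 357 = 1626763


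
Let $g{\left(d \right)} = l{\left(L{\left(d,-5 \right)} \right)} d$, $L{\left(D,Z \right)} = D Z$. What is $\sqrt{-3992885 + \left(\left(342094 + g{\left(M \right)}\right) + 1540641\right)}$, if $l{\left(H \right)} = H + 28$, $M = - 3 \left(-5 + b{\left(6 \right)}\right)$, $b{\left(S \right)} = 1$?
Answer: $i \sqrt{2110534} \approx 1452.8 i$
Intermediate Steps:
$M = 12$ ($M = - 3 \left(-5 + 1\right) = \left(-3\right) \left(-4\right) = 12$)
$l{\left(H \right)} = 28 + H$
$g{\left(d \right)} = d \left(28 - 5 d\right)$ ($g{\left(d \right)} = \left(28 + d \left(-5\right)\right) d = \left(28 - 5 d\right) d = d \left(28 - 5 d\right)$)
$\sqrt{-3992885 + \left(\left(342094 + g{\left(M \right)}\right) + 1540641\right)} = \sqrt{-3992885 + \left(\left(342094 + 12 \left(28 - 60\right)\right) + 1540641\right)} = \sqrt{-3992885 + \left(\left(342094 + 12 \left(-32\right)\right) + 1540641\right)} = \sqrt{-3992885 + \left(\left(342094 - 384\right) + 1540641\right)} = \sqrt{-3992885 + \left(341710 + 1540641\right)} = \sqrt{-3992885 + 1882351} = \sqrt{-2110534} = i \sqrt{2110534}$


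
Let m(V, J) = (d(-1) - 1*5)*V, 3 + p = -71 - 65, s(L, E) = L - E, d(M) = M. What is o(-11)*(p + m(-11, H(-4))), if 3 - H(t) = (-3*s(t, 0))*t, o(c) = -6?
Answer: 438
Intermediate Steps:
H(t) = 3 + 3*t² (H(t) = 3 - (-3*(t - 1*0))*t = 3 - (-3*(t + 0))*t = 3 - (-3*t)*t = 3 - (-3)*t² = 3 + 3*t²)
p = -139 (p = -3 + (-71 - 65) = -3 - 136 = -139)
m(V, J) = -6*V (m(V, J) = (-1 - 1*5)*V = (-1 - 5)*V = -6*V)
o(-11)*(p + m(-11, H(-4))) = -6*(-139 - 6*(-11)) = -6*(-139 + 66) = -6*(-73) = 438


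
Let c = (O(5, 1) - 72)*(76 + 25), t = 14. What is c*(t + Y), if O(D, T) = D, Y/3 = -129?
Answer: 2524091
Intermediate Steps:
Y = -387 (Y = 3*(-129) = -387)
c = -6767 (c = (5 - 72)*(76 + 25) = -67*101 = -6767)
c*(t + Y) = -6767*(14 - 387) = -6767*(-373) = 2524091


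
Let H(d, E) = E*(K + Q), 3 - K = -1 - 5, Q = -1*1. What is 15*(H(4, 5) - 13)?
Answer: 405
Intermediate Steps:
Q = -1
K = 9 (K = 3 - (-1 - 5) = 3 - 1*(-6) = 3 + 6 = 9)
H(d, E) = 8*E (H(d, E) = E*(9 - 1) = E*8 = 8*E)
15*(H(4, 5) - 13) = 15*(8*5 - 13) = 15*(40 - 13) = 15*27 = 405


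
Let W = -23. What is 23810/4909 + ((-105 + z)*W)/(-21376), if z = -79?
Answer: 61023459/13116848 ≈ 4.6523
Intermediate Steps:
23810/4909 + ((-105 + z)*W)/(-21376) = 23810/4909 + ((-105 - 79)*(-23))/(-21376) = 23810*(1/4909) - 184*(-23)*(-1/21376) = 23810/4909 + 4232*(-1/21376) = 23810/4909 - 529/2672 = 61023459/13116848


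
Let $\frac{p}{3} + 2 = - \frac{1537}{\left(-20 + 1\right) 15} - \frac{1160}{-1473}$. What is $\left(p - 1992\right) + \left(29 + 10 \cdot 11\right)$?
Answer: $- \frac{85848188}{46645} \approx -1840.5$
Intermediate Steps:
$p = \frac{584997}{46645}$ ($p = -6 + 3 \left(- \frac{1537}{\left(-20 + 1\right) 15} - \frac{1160}{-1473}\right) = -6 + 3 \left(- \frac{1537}{\left(-19\right) 15} - - \frac{1160}{1473}\right) = -6 + 3 \left(- \frac{1537}{-285} + \frac{1160}{1473}\right) = -6 + 3 \left(\left(-1537\right) \left(- \frac{1}{285}\right) + \frac{1160}{1473}\right) = -6 + 3 \left(\frac{1537}{285} + \frac{1160}{1473}\right) = -6 + 3 \cdot \frac{288289}{46645} = -6 + \frac{864867}{46645} = \frac{584997}{46645} \approx 12.541$)
$\left(p - 1992\right) + \left(29 + 10 \cdot 11\right) = \left(\frac{584997}{46645} - 1992\right) + \left(29 + 10 \cdot 11\right) = - \frac{92331843}{46645} + \left(29 + 110\right) = - \frac{92331843}{46645} + 139 = - \frac{85848188}{46645}$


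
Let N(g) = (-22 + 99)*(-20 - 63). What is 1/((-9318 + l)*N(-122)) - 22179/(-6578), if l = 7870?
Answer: 9329463575/2766996232 ≈ 3.3717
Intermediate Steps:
N(g) = -6391 (N(g) = 77*(-83) = -6391)
1/((-9318 + l)*N(-122)) - 22179/(-6578) = 1/((-9318 + 7870)*(-6391)) - 22179/(-6578) = -1/6391/(-1448) - 22179*(-1/6578) = -1/1448*(-1/6391) + 22179/6578 = 1/9254168 + 22179/6578 = 9329463575/2766996232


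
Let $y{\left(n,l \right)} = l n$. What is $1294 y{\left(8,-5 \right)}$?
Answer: $-51760$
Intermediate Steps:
$1294 y{\left(8,-5 \right)} = 1294 \left(\left(-5\right) 8\right) = 1294 \left(-40\right) = -51760$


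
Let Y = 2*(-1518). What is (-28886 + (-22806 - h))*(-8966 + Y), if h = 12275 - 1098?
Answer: 754553738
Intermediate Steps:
Y = -3036
h = 11177
(-28886 + (-22806 - h))*(-8966 + Y) = (-28886 + (-22806 - 1*11177))*(-8966 - 3036) = (-28886 + (-22806 - 11177))*(-12002) = (-28886 - 33983)*(-12002) = -62869*(-12002) = 754553738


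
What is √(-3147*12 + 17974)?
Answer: I*√19790 ≈ 140.68*I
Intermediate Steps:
√(-3147*12 + 17974) = √(-37764 + 17974) = √(-19790) = I*√19790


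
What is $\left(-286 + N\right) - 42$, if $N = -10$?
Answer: $-338$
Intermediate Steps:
$\left(-286 + N\right) - 42 = \left(-286 - 10\right) - 42 = -296 - 42 = -338$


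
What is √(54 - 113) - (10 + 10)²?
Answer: -400 + I*√59 ≈ -400.0 + 7.6811*I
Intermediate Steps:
√(54 - 113) - (10 + 10)² = √(-59) - 1*20² = I*√59 - 1*400 = I*√59 - 400 = -400 + I*√59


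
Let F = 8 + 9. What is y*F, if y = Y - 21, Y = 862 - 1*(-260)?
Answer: 18717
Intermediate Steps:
F = 17
Y = 1122 (Y = 862 + 260 = 1122)
y = 1101 (y = 1122 - 21 = 1101)
y*F = 1101*17 = 18717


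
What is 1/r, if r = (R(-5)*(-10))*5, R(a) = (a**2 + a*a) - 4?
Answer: -1/2300 ≈ -0.00043478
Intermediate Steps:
R(a) = -4 + 2*a**2 (R(a) = (a**2 + a**2) - 4 = 2*a**2 - 4 = -4 + 2*a**2)
r = -2300 (r = ((-4 + 2*(-5)**2)*(-10))*5 = ((-4 + 2*25)*(-10))*5 = ((-4 + 50)*(-10))*5 = (46*(-10))*5 = -460*5 = -2300)
1/r = 1/(-2300) = -1/2300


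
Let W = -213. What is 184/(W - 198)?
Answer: -184/411 ≈ -0.44769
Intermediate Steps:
184/(W - 198) = 184/(-213 - 198) = 184/(-411) = -1/411*184 = -184/411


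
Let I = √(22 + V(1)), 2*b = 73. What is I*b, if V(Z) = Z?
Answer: 73*√23/2 ≈ 175.05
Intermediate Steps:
b = 73/2 (b = (½)*73 = 73/2 ≈ 36.500)
I = √23 (I = √(22 + 1) = √23 ≈ 4.7958)
I*b = √23*(73/2) = 73*√23/2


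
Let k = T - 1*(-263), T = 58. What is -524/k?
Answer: -524/321 ≈ -1.6324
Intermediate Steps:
k = 321 (k = 58 - 1*(-263) = 58 + 263 = 321)
-524/k = -524/321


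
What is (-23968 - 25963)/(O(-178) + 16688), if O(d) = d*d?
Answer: -49931/48372 ≈ -1.0322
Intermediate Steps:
O(d) = d²
(-23968 - 25963)/(O(-178) + 16688) = (-23968 - 25963)/((-178)² + 16688) = -49931/(31684 + 16688) = -49931/48372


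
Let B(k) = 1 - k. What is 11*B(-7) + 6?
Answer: 94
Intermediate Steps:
11*B(-7) + 6 = 11*(1 - 1*(-7)) + 6 = 11*(1 + 7) + 6 = 11*8 + 6 = 88 + 6 = 94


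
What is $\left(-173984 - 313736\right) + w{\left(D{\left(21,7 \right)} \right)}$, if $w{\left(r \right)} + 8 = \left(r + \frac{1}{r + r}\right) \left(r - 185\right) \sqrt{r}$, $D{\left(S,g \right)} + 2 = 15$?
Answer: $-487728 - \frac{29154 \sqrt{13}}{13} \approx -4.9581 \cdot 10^{5}$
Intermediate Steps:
$D{\left(S,g \right)} = 13$ ($D{\left(S,g \right)} = -2 + 15 = 13$)
$w{\left(r \right)} = -8 + \sqrt{r} \left(-185 + r\right) \left(r + \frac{1}{2 r}\right)$ ($w{\left(r \right)} = -8 + \left(r + \frac{1}{r + r}\right) \left(r - 185\right) \sqrt{r} = -8 + \left(r + \frac{1}{2 r}\right) \left(-185 + r\right) \sqrt{r} = -8 + \left(-185 + r\right) \left(r + \frac{1}{2 r}\right) \sqrt{r} = -8 + \sqrt{r} \left(-185 + r\right) \left(r + \frac{1}{2 r}\right)$)
$\left(-173984 - 313736\right) + w{\left(D{\left(21,7 \right)} \right)} = \left(-173984 - 313736\right) + \frac{-185 + 13 - 370 \cdot 13^{2} - 16 \sqrt{13} + 2 \cdot 13^{3}}{2 \sqrt{13}} = -487720 + \frac{\frac{\sqrt{13}}{13} \left(-185 + 13 - 62530 - 16 \sqrt{13} + 2 \cdot 2197\right)}{2} = -487720 + \frac{\frac{\sqrt{13}}{13} \left(-185 + 13 - 62530 - 16 \sqrt{13} + 4394\right)}{2} = -487720 + \frac{\frac{\sqrt{13}}{13} \left(-58308 - 16 \sqrt{13}\right)}{2} = -487720 + \frac{\sqrt{13} \left(-58308 - 16 \sqrt{13}\right)}{26}$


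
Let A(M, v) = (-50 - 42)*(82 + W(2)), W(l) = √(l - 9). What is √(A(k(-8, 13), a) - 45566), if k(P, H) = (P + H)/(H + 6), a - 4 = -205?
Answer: √(-53110 - 92*I*√7) ≈ 0.5281 - 230.46*I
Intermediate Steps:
a = -201 (a = 4 - 205 = -201)
W(l) = √(-9 + l)
k(P, H) = (H + P)/(6 + H)
A(M, v) = -7544 - 92*I*√7 (A(M, v) = (-50 - 42)*(82 + √(-9 + 2)) = -92*(82 + √(-7)) = -92*(82 + I*√7) = -7544 - 92*I*√7)
√(A(k(-8, 13), a) - 45566) = √((-7544 - 92*I*√7) - 45566) = √(-53110 - 92*I*√7)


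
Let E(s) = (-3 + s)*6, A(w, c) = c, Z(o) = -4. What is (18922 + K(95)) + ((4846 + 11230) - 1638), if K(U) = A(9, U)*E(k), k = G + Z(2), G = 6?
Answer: 32790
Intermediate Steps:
k = 2 (k = 6 - 4 = 2)
E(s) = -18 + 6*s
K(U) = -6*U (K(U) = U*(-18 + 6*2) = U*(-18 + 12) = U*(-6) = -6*U)
(18922 + K(95)) + ((4846 + 11230) - 1638) = (18922 - 6*95) + ((4846 + 11230) - 1638) = (18922 - 570) + (16076 - 1638) = 18352 + 14438 = 32790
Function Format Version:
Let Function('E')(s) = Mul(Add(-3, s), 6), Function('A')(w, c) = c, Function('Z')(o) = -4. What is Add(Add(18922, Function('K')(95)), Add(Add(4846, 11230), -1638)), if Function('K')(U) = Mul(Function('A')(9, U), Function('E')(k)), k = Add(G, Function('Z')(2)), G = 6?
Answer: 32790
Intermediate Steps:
k = 2 (k = Add(6, -4) = 2)
Function('E')(s) = Add(-18, Mul(6, s))
Function('K')(U) = Mul(-6, U) (Function('K')(U) = Mul(U, Add(-18, Mul(6, 2))) = Mul(U, Add(-18, 12)) = Mul(U, -6) = Mul(-6, U))
Add(Add(18922, Function('K')(95)), Add(Add(4846, 11230), -1638)) = Add(Add(18922, Mul(-6, 95)), Add(Add(4846, 11230), -1638)) = Add(Add(18922, -570), Add(16076, -1638)) = Add(18352, 14438) = 32790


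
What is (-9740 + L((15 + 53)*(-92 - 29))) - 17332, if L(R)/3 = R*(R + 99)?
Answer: 200629164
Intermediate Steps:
L(R) = 3*R*(99 + R) (L(R) = 3*(R*(R + 99)) = 3*(R*(99 + R)) = 3*R*(99 + R))
(-9740 + L((15 + 53)*(-92 - 29))) - 17332 = (-9740 + 3*((15 + 53)*(-92 - 29))*(99 + (15 + 53)*(-92 - 29))) - 17332 = (-9740 + 3*(68*(-121))*(99 + 68*(-121))) - 17332 = (-9740 + 3*(-8228)*(99 - 8228)) - 17332 = (-9740 + 3*(-8228)*(-8129)) - 17332 = (-9740 + 200656236) - 17332 = 200646496 - 17332 = 200629164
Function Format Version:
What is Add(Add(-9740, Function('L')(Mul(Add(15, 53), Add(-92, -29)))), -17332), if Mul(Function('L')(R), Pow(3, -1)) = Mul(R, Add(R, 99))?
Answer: 200629164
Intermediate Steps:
Function('L')(R) = Mul(3, R, Add(99, R)) (Function('L')(R) = Mul(3, Mul(R, Add(R, 99))) = Mul(3, Mul(R, Add(99, R))) = Mul(3, R, Add(99, R)))
Add(Add(-9740, Function('L')(Mul(Add(15, 53), Add(-92, -29)))), -17332) = Add(Add(-9740, Mul(3, Mul(Add(15, 53), Add(-92, -29)), Add(99, Mul(Add(15, 53), Add(-92, -29))))), -17332) = Add(Add(-9740, Mul(3, Mul(68, -121), Add(99, Mul(68, -121)))), -17332) = Add(Add(-9740, Mul(3, -8228, Add(99, -8228))), -17332) = Add(Add(-9740, Mul(3, -8228, -8129)), -17332) = Add(Add(-9740, 200656236), -17332) = Add(200646496, -17332) = 200629164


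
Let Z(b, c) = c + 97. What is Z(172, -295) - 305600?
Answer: -305798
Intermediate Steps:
Z(b, c) = 97 + c
Z(172, -295) - 305600 = (97 - 295) - 305600 = -198 - 305600 = -305798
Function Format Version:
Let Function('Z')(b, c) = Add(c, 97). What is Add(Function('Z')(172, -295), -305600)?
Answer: -305798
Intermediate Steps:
Function('Z')(b, c) = Add(97, c)
Add(Function('Z')(172, -295), -305600) = Add(Add(97, -295), -305600) = Add(-198, -305600) = -305798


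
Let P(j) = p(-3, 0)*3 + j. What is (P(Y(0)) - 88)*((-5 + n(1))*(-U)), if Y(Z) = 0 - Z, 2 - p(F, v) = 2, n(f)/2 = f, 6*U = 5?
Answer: -220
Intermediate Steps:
U = 5/6 (U = (1/6)*5 = 5/6 ≈ 0.83333)
n(f) = 2*f
p(F, v) = 0 (p(F, v) = 2 - 1*2 = 2 - 2 = 0)
Y(Z) = -Z
P(j) = j (P(j) = 0*3 + j = 0 + j = j)
(P(Y(0)) - 88)*((-5 + n(1))*(-U)) = (-1*0 - 88)*((-5 + 2*1)*(-1*5/6)) = (0 - 88)*((-5 + 2)*(-5/6)) = -(-264)*(-5)/6 = -88*5/2 = -220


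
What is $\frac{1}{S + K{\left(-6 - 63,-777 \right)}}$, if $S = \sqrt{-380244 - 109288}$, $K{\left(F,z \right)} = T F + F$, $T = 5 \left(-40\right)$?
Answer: $\frac{597}{8218691} - \frac{2 i \sqrt{122383}}{189029893} \approx 7.2639 \cdot 10^{-5} - 3.7013 \cdot 10^{-6} i$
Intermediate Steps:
$T = -200$
$K{\left(F,z \right)} = - 199 F$ ($K{\left(F,z \right)} = - 200 F + F = - 199 F$)
$S = 2 i \sqrt{122383}$ ($S = \sqrt{-489532} = 2 i \sqrt{122383} \approx 699.67 i$)
$\frac{1}{S + K{\left(-6 - 63,-777 \right)}} = \frac{1}{2 i \sqrt{122383} - 199 \left(-6 - 63\right)} = \frac{1}{2 i \sqrt{122383} - -13731} = \frac{1}{2 i \sqrt{122383} + 13731} = \frac{1}{13731 + 2 i \sqrt{122383}}$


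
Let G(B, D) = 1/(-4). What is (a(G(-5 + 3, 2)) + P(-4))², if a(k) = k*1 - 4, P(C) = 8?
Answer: 225/16 ≈ 14.063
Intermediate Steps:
G(B, D) = -¼
a(k) = -4 + k (a(k) = k - 4 = -4 + k)
(a(G(-5 + 3, 2)) + P(-4))² = ((-4 - ¼) + 8)² = (-17/4 + 8)² = (15/4)² = 225/16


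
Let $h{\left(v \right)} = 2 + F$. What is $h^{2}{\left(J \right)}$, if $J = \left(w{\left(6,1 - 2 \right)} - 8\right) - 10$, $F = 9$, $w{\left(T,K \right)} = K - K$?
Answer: $121$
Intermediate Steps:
$w{\left(T,K \right)} = 0$
$J = -18$ ($J = \left(0 - 8\right) - 10 = -8 - 10 = -18$)
$h{\left(v \right)} = 11$ ($h{\left(v \right)} = 2 + 9 = 11$)
$h^{2}{\left(J \right)} = 11^{2} = 121$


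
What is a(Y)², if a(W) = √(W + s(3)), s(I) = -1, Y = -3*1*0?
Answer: -1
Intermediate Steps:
Y = 0 (Y = -3*0 = 0)
a(W) = √(-1 + W) (a(W) = √(W - 1) = √(-1 + W))
a(Y)² = (√(-1 + 0))² = (√(-1))² = I² = -1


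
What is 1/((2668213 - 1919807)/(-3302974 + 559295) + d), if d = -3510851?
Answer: -2743679/9632648909235 ≈ -2.8483e-7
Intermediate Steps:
1/((2668213 - 1919807)/(-3302974 + 559295) + d) = 1/((2668213 - 1919807)/(-3302974 + 559295) - 3510851) = 1/(748406/(-2743679) - 3510851) = 1/(748406*(-1/2743679) - 3510851) = 1/(-748406/2743679 - 3510851) = 1/(-9632648909235/2743679) = -2743679/9632648909235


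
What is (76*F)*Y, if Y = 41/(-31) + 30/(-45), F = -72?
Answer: 337440/31 ≈ 10885.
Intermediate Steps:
Y = -185/93 (Y = 41*(-1/31) + 30*(-1/45) = -41/31 - ⅔ = -185/93 ≈ -1.9892)
(76*F)*Y = (76*(-72))*(-185/93) = -5472*(-185/93) = 337440/31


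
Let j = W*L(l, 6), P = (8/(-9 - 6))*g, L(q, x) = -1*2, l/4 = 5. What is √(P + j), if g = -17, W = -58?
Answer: 2*√7035/15 ≈ 11.183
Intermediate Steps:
l = 20 (l = 4*5 = 20)
L(q, x) = -2
P = 136/15 (P = (8/(-9 - 6))*(-17) = (8/(-15))*(-17) = -1/15*8*(-17) = -8/15*(-17) = 136/15 ≈ 9.0667)
j = 116 (j = -58*(-2) = 116)
√(P + j) = √(136/15 + 116) = √(1876/15) = 2*√7035/15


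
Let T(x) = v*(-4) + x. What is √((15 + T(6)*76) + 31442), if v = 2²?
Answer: √30697 ≈ 175.21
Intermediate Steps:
v = 4
T(x) = -16 + x (T(x) = 4*(-4) + x = -16 + x)
√((15 + T(6)*76) + 31442) = √((15 + (-16 + 6)*76) + 31442) = √((15 - 10*76) + 31442) = √((15 - 760) + 31442) = √(-745 + 31442) = √30697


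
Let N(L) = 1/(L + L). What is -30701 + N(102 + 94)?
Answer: -12034791/392 ≈ -30701.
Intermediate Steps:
N(L) = 1/(2*L)
-30701 + N(102 + 94) = -30701 + 1/(2*(102 + 94)) = -30701 + (1/2)/196 = -30701 + (1/2)*(1/196) = -30701 + 1/392 = -12034791/392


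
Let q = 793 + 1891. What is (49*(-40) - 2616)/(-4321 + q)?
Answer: 4576/1637 ≈ 2.7954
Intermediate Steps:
q = 2684
(49*(-40) - 2616)/(-4321 + q) = (49*(-40) - 2616)/(-4321 + 2684) = (-1960 - 2616)/(-1637) = -4576*(-1/1637) = 4576/1637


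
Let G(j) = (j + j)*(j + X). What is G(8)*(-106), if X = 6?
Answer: -23744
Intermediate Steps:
G(j) = 2*j*(6 + j) (G(j) = (j + j)*(j + 6) = (2*j)*(6 + j) = 2*j*(6 + j))
G(8)*(-106) = (2*8*(6 + 8))*(-106) = (2*8*14)*(-106) = 224*(-106) = -23744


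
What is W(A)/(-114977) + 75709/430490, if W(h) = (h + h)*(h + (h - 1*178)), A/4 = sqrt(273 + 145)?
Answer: -2811674787/49496448730 + 1424*sqrt(418)/114977 ≈ 0.19641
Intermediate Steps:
A = 4*sqrt(418) (A = 4*sqrt(273 + 145) = 4*sqrt(418) ≈ 81.780)
W(h) = 2*h*(-178 + 2*h) (W(h) = (2*h)*(h + (h - 178)) = (2*h)*(h + (-178 + h)) = (2*h)*(-178 + 2*h) = 2*h*(-178 + 2*h))
W(A)/(-114977) + 75709/430490 = (4*(4*sqrt(418))*(-89 + 4*sqrt(418)))/(-114977) + 75709/430490 = (16*sqrt(418)*(-89 + 4*sqrt(418)))*(-1/114977) + 75709*(1/430490) = -16*sqrt(418)*(-89 + 4*sqrt(418))/114977 + 75709/430490 = 75709/430490 - 16*sqrt(418)*(-89 + 4*sqrt(418))/114977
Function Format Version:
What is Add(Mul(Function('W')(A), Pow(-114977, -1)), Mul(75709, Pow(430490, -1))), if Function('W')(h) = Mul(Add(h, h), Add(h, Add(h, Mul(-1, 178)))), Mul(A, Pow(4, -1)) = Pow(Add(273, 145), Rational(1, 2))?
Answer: Add(Rational(-2811674787, 49496448730), Mul(Rational(1424, 114977), Pow(418, Rational(1, 2)))) ≈ 0.19641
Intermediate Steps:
A = Mul(4, Pow(418, Rational(1, 2))) (A = Mul(4, Pow(Add(273, 145), Rational(1, 2))) = Mul(4, Pow(418, Rational(1, 2))) ≈ 81.780)
Function('W')(h) = Mul(2, h, Add(-178, Mul(2, h))) (Function('W')(h) = Mul(Mul(2, h), Add(h, Add(h, -178))) = Mul(Mul(2, h), Add(h, Add(-178, h))) = Mul(Mul(2, h), Add(-178, Mul(2, h))) = Mul(2, h, Add(-178, Mul(2, h))))
Add(Mul(Function('W')(A), Pow(-114977, -1)), Mul(75709, Pow(430490, -1))) = Add(Mul(Mul(4, Mul(4, Pow(418, Rational(1, 2))), Add(-89, Mul(4, Pow(418, Rational(1, 2))))), Pow(-114977, -1)), Mul(75709, Pow(430490, -1))) = Add(Mul(Mul(16, Pow(418, Rational(1, 2)), Add(-89, Mul(4, Pow(418, Rational(1, 2))))), Rational(-1, 114977)), Mul(75709, Rational(1, 430490))) = Add(Mul(Rational(-16, 114977), Pow(418, Rational(1, 2)), Add(-89, Mul(4, Pow(418, Rational(1, 2))))), Rational(75709, 430490)) = Add(Rational(75709, 430490), Mul(Rational(-16, 114977), Pow(418, Rational(1, 2)), Add(-89, Mul(4, Pow(418, Rational(1, 2))))))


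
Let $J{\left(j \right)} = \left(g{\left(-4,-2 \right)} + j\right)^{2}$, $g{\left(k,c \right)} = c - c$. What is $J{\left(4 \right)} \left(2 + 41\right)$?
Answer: $688$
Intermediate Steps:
$g{\left(k,c \right)} = 0$
$J{\left(j \right)} = j^{2}$ ($J{\left(j \right)} = \left(0 + j\right)^{2} = j^{2}$)
$J{\left(4 \right)} \left(2 + 41\right) = 4^{2} \left(2 + 41\right) = 16 \cdot 43 = 688$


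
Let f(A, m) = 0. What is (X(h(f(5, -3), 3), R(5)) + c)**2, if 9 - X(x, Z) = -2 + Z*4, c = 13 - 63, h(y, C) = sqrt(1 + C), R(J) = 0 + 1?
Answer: 1849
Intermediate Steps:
R(J) = 1
c = -50
X(x, Z) = 11 - 4*Z (X(x, Z) = 9 - (-2 + Z*4) = 9 - (-2 + 4*Z) = 9 + (2 - 4*Z) = 11 - 4*Z)
(X(h(f(5, -3), 3), R(5)) + c)**2 = ((11 - 4*1) - 50)**2 = ((11 - 4) - 50)**2 = (7 - 50)**2 = (-43)**2 = 1849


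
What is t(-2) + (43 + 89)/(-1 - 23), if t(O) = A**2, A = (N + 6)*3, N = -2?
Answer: 277/2 ≈ 138.50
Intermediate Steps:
A = 12 (A = (-2 + 6)*3 = 4*3 = 12)
t(O) = 144 (t(O) = 12**2 = 144)
t(-2) + (43 + 89)/(-1 - 23) = 144 + (43 + 89)/(-1 - 23) = 144 + 132/(-24) = 144 + 132*(-1/24) = 144 - 11/2 = 277/2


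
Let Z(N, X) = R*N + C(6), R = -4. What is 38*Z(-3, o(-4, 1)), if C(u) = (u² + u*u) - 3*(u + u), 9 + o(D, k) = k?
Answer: 1824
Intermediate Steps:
o(D, k) = -9 + k
C(u) = -6*u + 2*u² (C(u) = (u² + u²) - 6*u = 2*u² - 6*u = -6*u + 2*u²)
Z(N, X) = 36 - 4*N (Z(N, X) = -4*N + 2*6*(-3 + 6) = -4*N + 2*6*3 = -4*N + 36 = 36 - 4*N)
38*Z(-3, o(-4, 1)) = 38*(36 - 4*(-3)) = 38*(36 + 12) = 38*48 = 1824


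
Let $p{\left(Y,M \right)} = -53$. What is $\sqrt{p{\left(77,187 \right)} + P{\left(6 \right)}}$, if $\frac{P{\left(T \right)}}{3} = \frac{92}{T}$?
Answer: $i \sqrt{7} \approx 2.6458 i$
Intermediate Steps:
$P{\left(T \right)} = \frac{276}{T}$ ($P{\left(T \right)} = 3 \frac{92}{T} = \frac{276}{T}$)
$\sqrt{p{\left(77,187 \right)} + P{\left(6 \right)}} = \sqrt{-53 + \frac{276}{6}} = \sqrt{-53 + 276 \cdot \frac{1}{6}} = \sqrt{-53 + 46} = \sqrt{-7} = i \sqrt{7}$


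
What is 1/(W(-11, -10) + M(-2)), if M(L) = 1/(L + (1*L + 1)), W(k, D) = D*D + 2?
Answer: 3/305 ≈ 0.0098361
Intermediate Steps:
W(k, D) = 2 + D² (W(k, D) = D² + 2 = 2 + D²)
M(L) = 1/(1 + 2*L) (M(L) = 1/(L + (L + 1)) = 1/(L + (1 + L)) = 1/(1 + 2*L))
1/(W(-11, -10) + M(-2)) = 1/((2 + (-10)²) + 1/(1 + 2*(-2))) = 1/((2 + 100) + 1/(1 - 4)) = 1/(102 + 1/(-3)) = 1/(102 - ⅓) = 1/(305/3) = 3/305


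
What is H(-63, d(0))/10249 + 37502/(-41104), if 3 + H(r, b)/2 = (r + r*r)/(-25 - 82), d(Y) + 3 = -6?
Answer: -20736899501/22538206936 ≈ -0.92008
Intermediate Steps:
d(Y) = -9 (d(Y) = -3 - 6 = -9)
H(r, b) = -6 - 2*r/107 - 2*r**2/107 (H(r, b) = -6 + 2*((r + r*r)/(-25 - 82)) = -6 + 2*((r + r**2)/(-107)) = -6 + 2*((r + r**2)*(-1/107)) = -6 + 2*(-r/107 - r**2/107) = -6 + (-2*r/107 - 2*r**2/107) = -6 - 2*r/107 - 2*r**2/107)
H(-63, d(0))/10249 + 37502/(-41104) = (-6 - 2/107*(-63) - 2/107*(-63)**2)/10249 + 37502/(-41104) = (-6 + 126/107 - 2/107*3969)*(1/10249) + 37502*(-1/41104) = (-6 + 126/107 - 7938/107)*(1/10249) - 18751/20552 = -8454/107*1/10249 - 18751/20552 = -8454/1096643 - 18751/20552 = -20736899501/22538206936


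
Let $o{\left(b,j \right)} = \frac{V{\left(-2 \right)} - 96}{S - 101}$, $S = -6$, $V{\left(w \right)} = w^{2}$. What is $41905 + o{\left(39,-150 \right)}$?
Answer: $\frac{4483927}{107} \approx 41906.0$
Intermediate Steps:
$o{\left(b,j \right)} = \frac{92}{107}$ ($o{\left(b,j \right)} = \frac{\left(-2\right)^{2} - 96}{-6 - 101} = \frac{4 - 96}{-107} = \left(-92\right) \left(- \frac{1}{107}\right) = \frac{92}{107}$)
$41905 + o{\left(39,-150 \right)} = 41905 + \frac{92}{107} = \frac{4483927}{107}$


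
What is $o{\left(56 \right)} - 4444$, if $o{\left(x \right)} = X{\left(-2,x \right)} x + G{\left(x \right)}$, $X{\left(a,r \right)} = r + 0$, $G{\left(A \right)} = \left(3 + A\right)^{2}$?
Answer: $2173$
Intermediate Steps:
$X{\left(a,r \right)} = r$
$o{\left(x \right)} = x^{2} + \left(3 + x\right)^{2}$ ($o{\left(x \right)} = x x + \left(3 + x\right)^{2} = x^{2} + \left(3 + x\right)^{2}$)
$o{\left(56 \right)} - 4444 = \left(56^{2} + \left(3 + 56\right)^{2}\right) - 4444 = \left(3136 + 59^{2}\right) - 4444 = \left(3136 + 3481\right) - 4444 = 6617 - 4444 = 2173$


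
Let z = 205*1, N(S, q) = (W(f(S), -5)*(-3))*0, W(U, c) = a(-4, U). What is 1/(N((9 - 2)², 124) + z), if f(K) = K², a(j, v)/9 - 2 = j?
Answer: 1/205 ≈ 0.0048781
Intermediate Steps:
a(j, v) = 18 + 9*j
W(U, c) = -18 (W(U, c) = 18 + 9*(-4) = 18 - 36 = -18)
N(S, q) = 0 (N(S, q) = -18*(-3)*0 = 54*0 = 0)
z = 205
1/(N((9 - 2)², 124) + z) = 1/(0 + 205) = 1/205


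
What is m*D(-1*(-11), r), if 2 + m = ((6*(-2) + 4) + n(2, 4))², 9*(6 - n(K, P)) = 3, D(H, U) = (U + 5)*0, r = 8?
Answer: 0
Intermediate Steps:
D(H, U) = 0 (D(H, U) = (5 + U)*0 = 0)
n(K, P) = 17/3 (n(K, P) = 6 - ⅑*3 = 6 - ⅓ = 17/3)
m = 31/9 (m = -2 + ((6*(-2) + 4) + 17/3)² = -2 + ((-12 + 4) + 17/3)² = -2 + (-8 + 17/3)² = -2 + (-7/3)² = -2 + 49/9 = 31/9 ≈ 3.4444)
m*D(-1*(-11), r) = (31/9)*0 = 0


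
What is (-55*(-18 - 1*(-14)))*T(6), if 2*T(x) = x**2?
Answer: 3960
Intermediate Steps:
T(x) = x**2/2
(-55*(-18 - 1*(-14)))*T(6) = (-55*(-18 - 1*(-14)))*((1/2)*6**2) = (-55*(-18 + 14))*((1/2)*36) = -55*(-4)*18 = 220*18 = 3960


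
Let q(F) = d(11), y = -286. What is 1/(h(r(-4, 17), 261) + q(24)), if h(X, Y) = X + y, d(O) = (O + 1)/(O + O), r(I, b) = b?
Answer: -11/2953 ≈ -0.0037250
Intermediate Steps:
d(O) = (1 + O)/(2*O) (d(O) = (1 + O)/((2*O)) = (1 + O)*(1/(2*O)) = (1 + O)/(2*O))
q(F) = 6/11 (q(F) = (½)*(1 + 11)/11 = (½)*(1/11)*12 = 6/11)
h(X, Y) = -286 + X (h(X, Y) = X - 286 = -286 + X)
1/(h(r(-4, 17), 261) + q(24)) = 1/((-286 + 17) + 6/11) = 1/(-269 + 6/11) = 1/(-2953/11) = -11/2953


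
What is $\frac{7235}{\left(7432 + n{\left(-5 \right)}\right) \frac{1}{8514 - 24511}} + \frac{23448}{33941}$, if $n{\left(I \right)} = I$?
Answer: $- \frac{3928099322299}{252079807} \approx -15583.0$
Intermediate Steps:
$\frac{7235}{\left(7432 + n{\left(-5 \right)}\right) \frac{1}{8514 - 24511}} + \frac{23448}{33941} = \frac{7235}{\left(7432 - 5\right) \frac{1}{8514 - 24511}} + \frac{23448}{33941} = \frac{7235}{7427 \frac{1}{-15997}} + 23448 \cdot \frac{1}{33941} = \frac{7235}{7427 \left(- \frac{1}{15997}\right)} + \frac{23448}{33941} = \frac{7235}{- \frac{7427}{15997}} + \frac{23448}{33941} = 7235 \left(- \frac{15997}{7427}\right) + \frac{23448}{33941} = - \frac{115738295}{7427} + \frac{23448}{33941} = - \frac{3928099322299}{252079807}$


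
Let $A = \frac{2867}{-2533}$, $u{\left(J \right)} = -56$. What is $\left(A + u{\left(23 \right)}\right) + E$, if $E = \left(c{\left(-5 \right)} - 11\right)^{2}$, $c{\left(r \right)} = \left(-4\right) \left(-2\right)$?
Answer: $- \frac{121918}{2533} \approx -48.132$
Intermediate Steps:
$c{\left(r \right)} = 8$
$A = - \frac{2867}{2533}$ ($A = 2867 \left(- \frac{1}{2533}\right) = - \frac{2867}{2533} \approx -1.1319$)
$E = 9$ ($E = \left(8 - 11\right)^{2} = \left(-3\right)^{2} = 9$)
$\left(A + u{\left(23 \right)}\right) + E = \left(- \frac{2867}{2533} - 56\right) + 9 = - \frac{144715}{2533} + 9 = - \frac{121918}{2533}$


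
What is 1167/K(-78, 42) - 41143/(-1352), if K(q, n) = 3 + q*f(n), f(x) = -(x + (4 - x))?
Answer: 4845943/141960 ≈ 34.136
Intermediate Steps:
f(x) = -4 (f(x) = -1*4 = -4)
K(q, n) = 3 - 4*q (K(q, n) = 3 + q*(-4) = 3 - 4*q)
1167/K(-78, 42) - 41143/(-1352) = 1167/(3 - 4*(-78)) - 41143/(-1352) = 1167/(3 + 312) - 41143*(-1/1352) = 1167/315 + 41143/1352 = 1167*(1/315) + 41143/1352 = 389/105 + 41143/1352 = 4845943/141960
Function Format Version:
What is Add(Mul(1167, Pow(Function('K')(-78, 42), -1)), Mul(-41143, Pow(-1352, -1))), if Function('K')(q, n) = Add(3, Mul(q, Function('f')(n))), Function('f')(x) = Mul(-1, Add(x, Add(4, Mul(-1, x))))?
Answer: Rational(4845943, 141960) ≈ 34.136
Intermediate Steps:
Function('f')(x) = -4 (Function('f')(x) = Mul(-1, 4) = -4)
Function('K')(q, n) = Add(3, Mul(-4, q)) (Function('K')(q, n) = Add(3, Mul(q, -4)) = Add(3, Mul(-4, q)))
Add(Mul(1167, Pow(Function('K')(-78, 42), -1)), Mul(-41143, Pow(-1352, -1))) = Add(Mul(1167, Pow(Add(3, Mul(-4, -78)), -1)), Mul(-41143, Pow(-1352, -1))) = Add(Mul(1167, Pow(Add(3, 312), -1)), Mul(-41143, Rational(-1, 1352))) = Add(Mul(1167, Pow(315, -1)), Rational(41143, 1352)) = Add(Mul(1167, Rational(1, 315)), Rational(41143, 1352)) = Add(Rational(389, 105), Rational(41143, 1352)) = Rational(4845943, 141960)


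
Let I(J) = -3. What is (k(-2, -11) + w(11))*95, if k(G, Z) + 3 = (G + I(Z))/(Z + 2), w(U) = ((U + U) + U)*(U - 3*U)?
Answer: -622820/9 ≈ -69202.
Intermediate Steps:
w(U) = -6*U**2 (w(U) = (2*U + U)*(-2*U) = (3*U)*(-2*U) = -6*U**2)
k(G, Z) = -3 + (-3 + G)/(2 + Z) (k(G, Z) = -3 + (G - 3)/(Z + 2) = -3 + (-3 + G)/(2 + Z))
(k(-2, -11) + w(11))*95 = ((-9 - 2 - 3*(-11))/(2 - 11) - 6*11**2)*95 = ((-9 - 2 + 33)/(-9) - 6*121)*95 = (-1/9*22 - 726)*95 = (-22/9 - 726)*95 = -6556/9*95 = -622820/9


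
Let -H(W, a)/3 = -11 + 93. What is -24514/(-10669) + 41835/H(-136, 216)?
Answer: -146769057/874858 ≈ -167.76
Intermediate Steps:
H(W, a) = -246 (H(W, a) = -3*(-11 + 93) = -3*82 = -246)
-24514/(-10669) + 41835/H(-136, 216) = -24514/(-10669) + 41835/(-246) = -24514*(-1/10669) + 41835*(-1/246) = 24514/10669 - 13945/82 = -146769057/874858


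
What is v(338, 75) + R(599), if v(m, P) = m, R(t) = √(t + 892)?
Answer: 338 + √1491 ≈ 376.61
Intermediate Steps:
R(t) = √(892 + t)
v(338, 75) + R(599) = 338 + √(892 + 599) = 338 + √1491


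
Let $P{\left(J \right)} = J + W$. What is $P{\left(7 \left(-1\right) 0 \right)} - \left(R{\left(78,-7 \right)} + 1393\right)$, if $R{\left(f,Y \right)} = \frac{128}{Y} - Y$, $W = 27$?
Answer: $- \frac{9483}{7} \approx -1354.7$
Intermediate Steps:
$R{\left(f,Y \right)} = - Y + \frac{128}{Y}$
$P{\left(J \right)} = 27 + J$ ($P{\left(J \right)} = J + 27 = 27 + J$)
$P{\left(7 \left(-1\right) 0 \right)} - \left(R{\left(78,-7 \right)} + 1393\right) = \left(27 + 7 \left(-1\right) 0\right) - \left(\left(\left(-1\right) \left(-7\right) + \frac{128}{-7}\right) + 1393\right) = \left(27 - 0\right) - \left(\left(7 + 128 \left(- \frac{1}{7}\right)\right) + 1393\right) = \left(27 + 0\right) - \left(\left(7 - \frac{128}{7}\right) + 1393\right) = 27 - \left(- \frac{79}{7} + 1393\right) = 27 - \frac{9672}{7} = - \frac{9483}{7}$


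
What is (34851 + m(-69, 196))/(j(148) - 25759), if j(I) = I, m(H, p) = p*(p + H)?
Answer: -59743/25611 ≈ -2.3327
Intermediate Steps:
m(H, p) = p*(H + p)
(34851 + m(-69, 196))/(j(148) - 25759) = (34851 + 196*(-69 + 196))/(148 - 25759) = (34851 + 196*127)/(-25611) = (34851 + 24892)*(-1/25611) = 59743*(-1/25611) = -59743/25611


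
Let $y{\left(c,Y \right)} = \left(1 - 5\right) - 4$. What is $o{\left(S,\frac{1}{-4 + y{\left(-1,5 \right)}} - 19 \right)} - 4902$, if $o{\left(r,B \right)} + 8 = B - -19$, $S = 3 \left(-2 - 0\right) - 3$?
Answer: $- \frac{58921}{12} \approx -4910.1$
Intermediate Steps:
$y{\left(c,Y \right)} = -8$ ($y{\left(c,Y \right)} = -4 - 4 = -8$)
$S = -9$ ($S = 3 \left(-2 + 0\right) - 3 = 3 \left(-2\right) - 3 = -6 - 3 = -9$)
$o{\left(r,B \right)} = 11 + B$ ($o{\left(r,B \right)} = -8 + \left(B - -19\right) = -8 + \left(B + 19\right) = -8 + \left(19 + B\right) = 11 + B$)
$o{\left(S,\frac{1}{-4 + y{\left(-1,5 \right)}} - 19 \right)} - 4902 = \left(11 - \left(19 - \frac{1}{-4 - 8}\right)\right) - 4902 = \left(11 - \left(19 - \frac{1}{-12}\right)\right) - 4902 = \left(11 - \frac{229}{12}\right) - 4902 = - \frac{97}{12} - 4902 = - \frac{58921}{12}$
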